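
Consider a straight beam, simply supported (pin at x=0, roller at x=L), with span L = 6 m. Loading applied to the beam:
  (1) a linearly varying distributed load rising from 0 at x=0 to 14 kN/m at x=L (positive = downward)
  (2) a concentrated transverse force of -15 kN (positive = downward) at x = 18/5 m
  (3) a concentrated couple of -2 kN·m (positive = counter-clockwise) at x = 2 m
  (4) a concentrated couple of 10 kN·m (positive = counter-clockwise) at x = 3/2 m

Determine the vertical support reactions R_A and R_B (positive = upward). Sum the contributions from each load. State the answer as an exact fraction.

Load 1 — triangular load w₀=14 kN/m (0→w₀ over full span):
  R_A = w₀L/6 = 14·6/6 = 14 kN
  R_B = w₀L/3 = 14·6/3 = 28 kN
Load 2 — point force P=-15 kN at a=18/5 m (b=L-a=12/5):
  R_A = Pb/L = (-15)·(12/5)/6 = -6 kN
  R_B = Pa/L = (-15)·(18/5)/6 = -9 kN
Load 3 — applied couple M₀=-2 kN·m at a=2 m (b=L-a=4):
  R_A = M₀/L = (-2)/6 = -1/3 kN
  R_B = -M₀/L = -(-2)/6 = 1/3 kN
Load 4 — applied couple M₀=10 kN·m at a=3/2 m (b=L-a=9/2):
  R_A = M₀/L = 10/6 = 5/3 kN
  R_B = -M₀/L = -10/6 = -5/3 kN
Superposition: R_A = 28/3 kN, R_B = 53/3 kN

R_A = 28/3 kN, R_B = 53/3 kN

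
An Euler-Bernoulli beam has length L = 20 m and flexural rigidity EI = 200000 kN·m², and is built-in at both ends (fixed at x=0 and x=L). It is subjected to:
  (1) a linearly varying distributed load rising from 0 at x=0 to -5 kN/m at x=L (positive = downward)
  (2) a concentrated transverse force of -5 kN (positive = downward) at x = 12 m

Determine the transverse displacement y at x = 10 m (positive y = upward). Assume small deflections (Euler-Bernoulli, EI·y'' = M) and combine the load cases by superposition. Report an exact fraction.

y(10) = 737/120000 m

Load 1 — triangular load w₀=-5 kN/m (0→w₀ over full span):
  y_1 = -w₀x²(L-x)²(x+2L)/(120LEI) = -(-5)·10²·(20-10)²·(10+2·20)/(120·20·200000) = 1/192 m
Load 2 — point force P=-5 kN at a=12 m (b=L-a=8):
  y_2 = -Pb²x²(3aL-(3a+b)x)/(6L³EI)  [x≤a] = -(-5)·8²·10²·(3·12·20-(3·12+8)·10)/(6·20³·200000) = 7/7500 m
Superposition: y = Σ y_i = 737/120000 m ≈ 0.006142 m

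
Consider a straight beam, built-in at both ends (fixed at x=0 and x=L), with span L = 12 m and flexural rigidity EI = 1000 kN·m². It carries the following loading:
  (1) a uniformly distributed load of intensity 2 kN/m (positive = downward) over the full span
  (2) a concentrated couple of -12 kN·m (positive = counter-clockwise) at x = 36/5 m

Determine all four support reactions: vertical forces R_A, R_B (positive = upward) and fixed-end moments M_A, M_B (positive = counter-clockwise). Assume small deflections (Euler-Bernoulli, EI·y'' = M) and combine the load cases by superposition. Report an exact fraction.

R_A = 264/25 kN, M_A = 504/25 kN·m, R_B = 336/25 kN, M_B = -636/25 kN·m

Load 1 — uniform load w=2 kN/m over full span:
  R_A = wL/2 = 2·12/2 = 12 kN
  M_A = wL²/12 = 2·12²/12 = 24 kN·m
  R_B = wL/2 = 2·12/2 = 12 kN
  M_B = -wL²/12 = -2·12²/12 = -24 kN·m
Load 2 — applied couple M₀=-12 kN·m at a=36/5 m (b=L-a=24/5):
  R_A = 6M₀ab/L³ = 6·(-12)·(36/5)·(24/5)/12³ = -36/25 kN
  M_A = M₀b(2a-b)/L² = (-12)·(24/5)·(2·(36/5)-(24/5))/12² = -96/25 kN·m
  R_B = -6M₀ab/L³ = -6·(-12)·(36/5)·(24/5)/12³ = 36/25 kN
  M_B = M₀a(2b-a)/L² = (-12)·(36/5)·(2·(24/5)-(36/5))/12² = -36/25 kN·m
Superposition: R_A = 264/25 kN, M_A = 504/25 kN·m, R_B = 336/25 kN, M_B = -636/25 kN·m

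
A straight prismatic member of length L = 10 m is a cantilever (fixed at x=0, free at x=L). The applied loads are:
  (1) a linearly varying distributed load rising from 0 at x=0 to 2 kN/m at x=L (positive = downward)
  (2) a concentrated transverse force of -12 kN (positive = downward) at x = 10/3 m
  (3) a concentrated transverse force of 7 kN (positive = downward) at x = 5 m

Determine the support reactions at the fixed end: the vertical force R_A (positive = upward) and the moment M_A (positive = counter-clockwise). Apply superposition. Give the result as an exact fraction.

Load 1 — triangular load w₀=2 kN/m (0→w₀ over full span):
  R_A = w₀L/2 = 2·10/2 = 10 kN
  M_A = w₀L²/3 = 2·10²/3 = 200/3 kN·m
Load 2 — point force P=-12 kN at a=10/3 m (b=L-a=20/3):
  R_A = P = (-12) = -12 kN
  M_A = Pa = (-12)·(10/3) = -40 kN·m
Load 3 — point force P=7 kN at a=5 m (b=L-a=5):
  R_A = P = 7 kN
  M_A = Pa = 7·5 = 35 kN·m
Superposition: R_A = 5 kN, M_A = 185/3 kN·m

R_A = 5 kN, M_A = 185/3 kN·m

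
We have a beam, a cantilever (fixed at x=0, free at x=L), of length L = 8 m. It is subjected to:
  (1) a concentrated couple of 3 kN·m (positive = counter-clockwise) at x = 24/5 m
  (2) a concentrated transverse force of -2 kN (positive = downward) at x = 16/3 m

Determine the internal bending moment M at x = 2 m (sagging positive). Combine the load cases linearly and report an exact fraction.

M(2) = 29/3 kN·m

Load 1 — applied couple M₀=3 kN·m at a=24/5 m (b=L-a=16/5):
  M_1 = M₀  [x≤a] = 3 = 3 kN·m
Load 2 — point force P=-2 kN at a=16/3 m (b=L-a=8/3):
  M_2 = -P(a-x)  [x≤a] = -(-2)·((16/3)-2) = 20/3 kN·m
Superposition: M = Σ M_i = 29/3 kN·m ≈ 9.666667 kN·m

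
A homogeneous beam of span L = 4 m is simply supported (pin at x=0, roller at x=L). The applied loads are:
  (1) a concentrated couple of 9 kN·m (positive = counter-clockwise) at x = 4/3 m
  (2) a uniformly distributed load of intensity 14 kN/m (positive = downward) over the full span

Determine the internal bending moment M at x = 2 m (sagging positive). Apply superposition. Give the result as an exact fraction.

M(2) = 47/2 kN·m

Load 1 — applied couple M₀=9 kN·m at a=4/3 m (b=L-a=8/3):
  M_1 = M₀x/L - M₀  [x>a] = 9·2/4 - 9 = -9/2 kN·m
Load 2 — uniform load w=14 kN/m over full span:
  M_2 = wx(L-x)/2 = 14·2·(4-2)/2 = 28 kN·m
Superposition: M = Σ M_i = 47/2 kN·m ≈ 23.500000 kN·m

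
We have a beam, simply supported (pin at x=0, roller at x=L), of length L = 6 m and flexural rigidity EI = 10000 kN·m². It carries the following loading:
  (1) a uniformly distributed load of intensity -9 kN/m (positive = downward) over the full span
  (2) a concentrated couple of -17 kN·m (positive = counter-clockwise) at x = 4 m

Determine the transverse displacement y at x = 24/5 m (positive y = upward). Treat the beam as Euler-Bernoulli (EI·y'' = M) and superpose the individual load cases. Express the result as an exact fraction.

y(24/5) = 3821/390625 m

Load 1 — uniform load w=-9 kN/m over full span:
  y_1 = -wx(L³-2Lx²+x³)/(24EI) = -(-9)·(24/5)·(6³-2·6·(24/5)²+(24/5)³)/(24·10000) = 7047/781250 m
Load 2 — applied couple M₀=-17 kN·m at a=4 m (b=L-a=2):
  y_2 = (M₀x³/(6L)-M₀(x-a)²/2+C₁x)/EI  [x>a] with C₁=M₀(3b²-L²)/(6L)=34/3 = ((-17)·(24/5)³/(6·6)-(-17)·((24/5)-4)²/2+(34/3)·(24/5))/10000 = 119/156250 m
Superposition: y = Σ y_i = 3821/390625 m ≈ 0.009782 m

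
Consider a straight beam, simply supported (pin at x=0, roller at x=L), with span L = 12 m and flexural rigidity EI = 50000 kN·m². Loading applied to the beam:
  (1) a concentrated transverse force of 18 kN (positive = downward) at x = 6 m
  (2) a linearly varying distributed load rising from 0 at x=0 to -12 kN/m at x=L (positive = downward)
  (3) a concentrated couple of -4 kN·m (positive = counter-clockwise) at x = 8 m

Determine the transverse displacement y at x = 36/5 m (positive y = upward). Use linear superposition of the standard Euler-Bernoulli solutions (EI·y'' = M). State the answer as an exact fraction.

y(36/5) = 954339/48828125 m

Load 1 — point force P=18 kN at a=6 m (b=L-a=6):
  y_1 = -Pa(L-x)(2Lx-a²-x²)/(6LEI)  [x>a] = -18·6·(12-(36/5))·(2·12·(36/5)-6²-(36/5)²)/(6·12·50000) = -4779/390625 m
Load 2 — triangular load w₀=-12 kN/m (0→w₀ over full span):
  y_2 = -w₀x(7L⁴-10L²x²+3x⁴)/(360LEI) = -(-12)·(36/5)·(7·12⁴-10·12²·(36/5)²+3·(36/5)⁴)/(360·12·50000) = 1534464/48828125 m
Load 3 — applied couple M₀=-4 kN·m at a=8 m (b=L-a=4):
  y_3 = (M₀x³/(6L)+C₁x)/EI  [x≤a] with C₁=M₀(3b²-L²)/(6L)=16/3 = ((-4)·(36/5)³/(6·12)+(16/3)·(36/5))/50000 = 138/390625 m
Superposition: y = Σ y_i = 954339/48828125 m ≈ 0.019545 m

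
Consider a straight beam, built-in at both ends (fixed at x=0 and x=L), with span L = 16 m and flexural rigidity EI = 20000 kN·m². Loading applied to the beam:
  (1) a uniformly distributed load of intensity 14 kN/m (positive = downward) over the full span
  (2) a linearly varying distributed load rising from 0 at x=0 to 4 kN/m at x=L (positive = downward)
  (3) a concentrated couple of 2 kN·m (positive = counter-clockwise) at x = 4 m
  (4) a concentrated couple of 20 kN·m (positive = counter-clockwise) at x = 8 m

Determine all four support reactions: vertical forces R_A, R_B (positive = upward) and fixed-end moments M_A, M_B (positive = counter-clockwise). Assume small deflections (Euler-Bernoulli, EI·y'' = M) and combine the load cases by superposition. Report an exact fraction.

R_A = 39557/320 kN, M_A = 13497/40 kN·m, R_B = 42363/320 kN, M_B = -41309/120 kN·m

Load 1 — uniform load w=14 kN/m over full span:
  R_A = wL/2 = 14·16/2 = 112 kN
  M_A = wL²/12 = 14·16²/12 = 896/3 kN·m
  R_B = wL/2 = 14·16/2 = 112 kN
  M_B = -wL²/12 = -14·16²/12 = -896/3 kN·m
Load 2 — triangular load w₀=4 kN/m (0→w₀ over full span):
  R_A = 3w₀L/20 = 3·4·16/20 = 48/5 kN
  M_A = w₀L²/30 = 4·16²/30 = 512/15 kN·m
  R_B = 7w₀L/20 = 7·4·16/20 = 112/5 kN
  M_B = -w₀L²/20 = -4·16²/20 = -256/5 kN·m
Load 3 — applied couple M₀=2 kN·m at a=4 m (b=L-a=12):
  R_A = 6M₀ab/L³ = 6·2·4·12/16³ = 9/64 kN
  M_A = M₀b(2a-b)/L² = 2·12·(2·4-12)/16² = -3/8 kN·m
  R_B = -6M₀ab/L³ = -6·2·4·12/16³ = -9/64 kN
  M_B = M₀a(2b-a)/L² = 2·4·(2·12-4)/16² = 5/8 kN·m
Load 4 — applied couple M₀=20 kN·m at a=8 m (b=L-a=8):
  R_A = 6M₀ab/L³ = 6·20·8·8/16³ = 15/8 kN
  M_A = M₀b(2a-b)/L² = 20·8·(2·8-8)/16² = 5 kN·m
  R_B = -6M₀ab/L³ = -6·20·8·8/16³ = -15/8 kN
  M_B = M₀a(2b-a)/L² = 20·8·(2·8-8)/16² = 5 kN·m
Superposition: R_A = 39557/320 kN, M_A = 13497/40 kN·m, R_B = 42363/320 kN, M_B = -41309/120 kN·m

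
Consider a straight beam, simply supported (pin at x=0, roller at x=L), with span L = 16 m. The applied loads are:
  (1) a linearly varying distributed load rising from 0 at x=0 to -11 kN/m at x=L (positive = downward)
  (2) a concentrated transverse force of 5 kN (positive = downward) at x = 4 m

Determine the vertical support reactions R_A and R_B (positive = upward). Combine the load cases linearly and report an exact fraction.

R_A = -307/12 kN, R_B = -689/12 kN

Load 1 — triangular load w₀=-11 kN/m (0→w₀ over full span):
  R_A = w₀L/6 = (-11)·16/6 = -88/3 kN
  R_B = w₀L/3 = (-11)·16/3 = -176/3 kN
Load 2 — point force P=5 kN at a=4 m (b=L-a=12):
  R_A = Pb/L = 5·12/16 = 15/4 kN
  R_B = Pa/L = 5·4/16 = 5/4 kN
Superposition: R_A = -307/12 kN, R_B = -689/12 kN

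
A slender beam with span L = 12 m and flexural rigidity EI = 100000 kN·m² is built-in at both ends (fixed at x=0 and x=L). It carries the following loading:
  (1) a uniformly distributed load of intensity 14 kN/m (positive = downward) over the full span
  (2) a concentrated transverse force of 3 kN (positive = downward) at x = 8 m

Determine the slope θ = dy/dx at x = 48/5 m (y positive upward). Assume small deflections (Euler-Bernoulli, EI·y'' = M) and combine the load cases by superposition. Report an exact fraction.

θ(48/5) = 781/390625 rad

Load 1 — uniform load w=14 kN/m over full span:
  θ_1 = -wx(L-x)(L-2x)/(12EI) = -14·(48/5)·(12-(48/5))·(12-2·(48/5))/(12·100000) = 756/390625 rad
Load 2 — point force P=3 kN at a=8 m (b=L-a=4):
  θ_2 = Pa²(L-x)(2bL-(3b+a)(L-x))/(2L³EI)  [x>a] = 3·8²·(12-(48/5))·(2·4·12-(3·4+8)·(12-(48/5)))/(2·12³·100000) = 1/15625 rad
Superposition: θ = Σ θ_i = 781/390625 rad ≈ 0.001999 rad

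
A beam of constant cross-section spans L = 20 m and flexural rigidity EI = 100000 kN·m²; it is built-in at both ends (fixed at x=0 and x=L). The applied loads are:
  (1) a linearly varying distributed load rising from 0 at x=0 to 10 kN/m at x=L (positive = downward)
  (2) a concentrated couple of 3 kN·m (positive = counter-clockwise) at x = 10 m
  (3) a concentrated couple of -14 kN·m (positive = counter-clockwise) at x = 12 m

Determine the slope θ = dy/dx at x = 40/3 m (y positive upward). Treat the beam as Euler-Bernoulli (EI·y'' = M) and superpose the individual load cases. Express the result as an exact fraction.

Load 1 — triangular load w₀=10 kN/m (0→w₀ over full span):
  θ_1 = -w₀(2x(L-x)(L-2x)(x+2L)+x²(L-x)²)/(120LEI) = -10·(2·(40/3)·(20-(40/3))·(20-2·(40/3))·((40/3)+2·20)+(40/3)²·(20-(40/3))²)/(120·20·100000) = 14/6075 rad
Load 2 — applied couple M₀=3 kN·m at a=10 m (b=L-a=10):
  θ_2 = (R_Ax²/2 - M_Ax - M₀(x-a))/EI  [x>a] with R_A=9/40, M_A=3/4 = ((9/40)·(40/3)²/2 - (3/4)·(40/3) - 3·((40/3)-10))/100000 = 0 rad
Load 3 — applied couple M₀=-14 kN·m at a=12 m (b=L-a=8):
  θ_3 = (R_Ax²/2 - M_Ax - M₀(x-a))/EI  [x>a] with R_A=-126/125, M_A=-112/25 = ((-126/125)·(40/3)²/2 - (-112/25)·(40/3) - (-14)·((40/3)-12))/100000 = -7/62500 rad
Superposition: θ = Σ θ_i = 33299/15187500 rad ≈ 0.002193 rad

θ(40/3) = 33299/15187500 rad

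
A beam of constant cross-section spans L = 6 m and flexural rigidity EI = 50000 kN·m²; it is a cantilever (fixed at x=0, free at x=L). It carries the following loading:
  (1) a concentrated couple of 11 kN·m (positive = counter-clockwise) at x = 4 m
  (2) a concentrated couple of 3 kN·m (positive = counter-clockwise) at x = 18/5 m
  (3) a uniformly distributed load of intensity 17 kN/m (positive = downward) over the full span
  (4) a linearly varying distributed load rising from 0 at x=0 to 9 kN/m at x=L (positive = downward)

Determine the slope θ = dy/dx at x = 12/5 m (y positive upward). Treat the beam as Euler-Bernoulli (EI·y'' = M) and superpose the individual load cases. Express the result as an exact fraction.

Load 1 — applied couple M₀=11 kN·m at a=4 m (b=L-a=2):
  θ_1 = M₀x/EI  [x≤a] = 11·(12/5)/50000 = 33/62500 rad
Load 2 — applied couple M₀=3 kN·m at a=18/5 m (b=L-a=12/5):
  θ_2 = M₀x/EI  [x≤a] = 3·(12/5)/50000 = 9/62500 rad
Load 3 — uniform load w=17 kN/m over full span:
  θ_3 = -wx(x²-3Lx+3L²)/(6EI) = -17·(12/5)·((12/5)²-3·6·(12/5)+3·6²)/(6·50000) = -7497/781250 rad
Load 4 — triangular load w₀=9 kN/m (0→w₀ over full span):
  θ_4 = (w₀Lx²/4-w₀L²x/3-w₀x⁴/(24L))/EI = (9·6·(12/5)²/4-9·6²·(12/5)/3-9·(12/5)⁴/(24·6))/50000 = -14337/3906250 rad
Superposition: θ = Σ θ_i = -49197/3906250 rad ≈ -0.012594 rad

θ(12/5) = -49197/3906250 rad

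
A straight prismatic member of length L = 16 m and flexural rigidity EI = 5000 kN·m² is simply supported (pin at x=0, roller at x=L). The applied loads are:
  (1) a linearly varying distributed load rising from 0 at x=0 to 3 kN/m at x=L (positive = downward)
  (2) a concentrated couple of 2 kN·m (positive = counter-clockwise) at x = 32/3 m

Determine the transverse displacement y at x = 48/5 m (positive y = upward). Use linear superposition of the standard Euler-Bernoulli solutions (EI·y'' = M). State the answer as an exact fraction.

y(48/5) = -7366496/29296875 m

Load 1 — triangular load w₀=3 kN/m (0→w₀ over full span):
  y_1 = -w₀x(7L⁴-10L²x²+3x⁴)/(360LEI) = -3·(48/5)·(7·16⁴-10·16²·(48/5)²+3·(48/5)⁴)/(360·16·5000) = -2424832/9765625 m
Load 2 — applied couple M₀=2 kN·m at a=32/3 m (b=L-a=16/3):
  y_2 = (M₀x³/(6L)+C₁x)/EI  [x≤a] with C₁=M₀(3b²-L²)/(6L)=-32/9 = (2·(48/5)³/(6·16)+(-32/9)·(48/5))/5000 = -736/234375 m
Superposition: y = Σ y_i = -7366496/29296875 m ≈ -0.251443 m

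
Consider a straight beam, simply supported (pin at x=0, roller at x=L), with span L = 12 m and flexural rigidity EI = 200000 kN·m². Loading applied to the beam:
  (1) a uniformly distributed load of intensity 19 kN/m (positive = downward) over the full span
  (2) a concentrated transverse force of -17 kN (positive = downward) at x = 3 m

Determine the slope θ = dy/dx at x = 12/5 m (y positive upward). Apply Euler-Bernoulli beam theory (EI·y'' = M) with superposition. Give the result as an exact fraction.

Load 1 — uniform load w=19 kN/m over full span:
  θ_1 = -w(L³-6Lx²+4x³)/(24EI) = -19·(12³-6·12·(12/5)²+4·(12/5)³)/(24·200000) = -16929/3125000 rad
Load 2 — point force P=-17 kN at a=3 m (b=L-a=9):
  θ_2 = -Pb(L²-b²-3x²)/(6LEI)  [x≤a] = -(-17)·9·(12²-9²-3·(12/5)²)/(6·12·200000) = 19431/40000000 rad
Superposition: θ = Σ θ_i = -986301/200000000 rad ≈ -0.004932 rad

θ(12/5) = -986301/200000000 rad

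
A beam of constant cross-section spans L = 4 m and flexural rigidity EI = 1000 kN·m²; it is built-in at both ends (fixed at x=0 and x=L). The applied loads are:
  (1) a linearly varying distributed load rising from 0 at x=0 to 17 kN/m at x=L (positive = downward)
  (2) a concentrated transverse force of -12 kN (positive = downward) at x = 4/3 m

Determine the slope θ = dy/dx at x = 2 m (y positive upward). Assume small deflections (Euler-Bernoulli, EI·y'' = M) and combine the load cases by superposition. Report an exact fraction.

θ(2) = -131/90000 rad

Load 1 — triangular load w₀=17 kN/m (0→w₀ over full span):
  θ_1 = -w₀(2x(L-x)(L-2x)(x+2L)+x²(L-x)²)/(120LEI) = -17·(2·2·(4-2)·(4-2·2)·(2+2·4)+2²·(4-2)²)/(120·4·1000) = -17/30000 rad
Load 2 — point force P=-12 kN at a=4/3 m (b=L-a=8/3):
  θ_2 = Pa²(L-x)(2bL-(3b+a)(L-x))/(2L³EI)  [x>a] = (-12)·(4/3)²·(4-2)·(2·(8/3)·4-(3·(8/3)+(4/3))·(4-2))/(2·4³·1000) = -1/1125 rad
Superposition: θ = Σ θ_i = -131/90000 rad ≈ -0.001456 rad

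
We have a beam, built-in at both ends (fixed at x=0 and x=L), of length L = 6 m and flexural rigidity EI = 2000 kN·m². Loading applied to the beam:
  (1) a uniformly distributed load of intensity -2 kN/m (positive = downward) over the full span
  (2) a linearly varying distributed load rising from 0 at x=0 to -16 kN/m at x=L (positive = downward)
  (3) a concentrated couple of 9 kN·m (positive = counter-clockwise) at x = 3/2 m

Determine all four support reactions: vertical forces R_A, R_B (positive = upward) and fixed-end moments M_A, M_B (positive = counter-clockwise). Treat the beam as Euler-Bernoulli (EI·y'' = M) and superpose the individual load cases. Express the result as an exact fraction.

R_A = -1497/80 kN, M_A = -2151/80 kN·m, R_B = -3303/80 kN, M_B = 3009/80 kN·m

Load 1 — uniform load w=-2 kN/m over full span:
  R_A = wL/2 = (-2)·6/2 = -6 kN
  M_A = wL²/12 = (-2)·6²/12 = -6 kN·m
  R_B = wL/2 = (-2)·6/2 = -6 kN
  M_B = -wL²/12 = -(-2)·6²/12 = 6 kN·m
Load 2 — triangular load w₀=-16 kN/m (0→w₀ over full span):
  R_A = 3w₀L/20 = 3·(-16)·6/20 = -72/5 kN
  M_A = w₀L²/30 = (-16)·6²/30 = -96/5 kN·m
  R_B = 7w₀L/20 = 7·(-16)·6/20 = -168/5 kN
  M_B = -w₀L²/20 = -(-16)·6²/20 = 144/5 kN·m
Load 3 — applied couple M₀=9 kN·m at a=3/2 m (b=L-a=9/2):
  R_A = 6M₀ab/L³ = 6·9·(3/2)·(9/2)/6³ = 27/16 kN
  M_A = M₀b(2a-b)/L² = 9·(9/2)·(2·(3/2)-(9/2))/6² = -27/16 kN·m
  R_B = -6M₀ab/L³ = -6·9·(3/2)·(9/2)/6³ = -27/16 kN
  M_B = M₀a(2b-a)/L² = 9·(3/2)·(2·(9/2)-(3/2))/6² = 45/16 kN·m
Superposition: R_A = -1497/80 kN, M_A = -2151/80 kN·m, R_B = -3303/80 kN, M_B = 3009/80 kN·m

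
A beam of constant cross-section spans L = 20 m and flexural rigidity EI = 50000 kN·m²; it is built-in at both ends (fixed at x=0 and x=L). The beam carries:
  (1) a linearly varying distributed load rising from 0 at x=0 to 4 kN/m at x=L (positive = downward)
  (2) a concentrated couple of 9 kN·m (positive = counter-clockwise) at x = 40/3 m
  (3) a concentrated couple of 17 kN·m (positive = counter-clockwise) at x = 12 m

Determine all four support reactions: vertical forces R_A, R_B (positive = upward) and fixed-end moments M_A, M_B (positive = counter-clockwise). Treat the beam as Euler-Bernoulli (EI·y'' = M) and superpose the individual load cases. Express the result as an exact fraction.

Load 1 — triangular load w₀=4 kN/m (0→w₀ over full span):
  R_A = 3w₀L/20 = 3·4·20/20 = 12 kN
  M_A = w₀L²/30 = 4·20²/30 = 160/3 kN·m
  R_B = 7w₀L/20 = 7·4·20/20 = 28 kN
  M_B = -w₀L²/20 = -4·20²/20 = -80 kN·m
Load 2 — applied couple M₀=9 kN·m at a=40/3 m (b=L-a=20/3):
  R_A = 6M₀ab/L³ = 6·9·(40/3)·(20/3)/20³ = 3/5 kN
  M_A = M₀b(2a-b)/L² = 9·(20/3)·(2·(40/3)-(20/3))/20² = 3 kN·m
  R_B = -6M₀ab/L³ = -6·9·(40/3)·(20/3)/20³ = -3/5 kN
  M_B = M₀a(2b-a)/L² = 9·(40/3)·(2·(20/3)-(40/3))/20² = 0 kN·m
Load 3 — applied couple M₀=17 kN·m at a=12 m (b=L-a=8):
  R_A = 6M₀ab/L³ = 6·17·12·8/20³ = 153/125 kN
  M_A = M₀b(2a-b)/L² = 17·8·(2·12-8)/20² = 136/25 kN·m
  R_B = -6M₀ab/L³ = -6·17·12·8/20³ = -153/125 kN
  M_B = M₀a(2b-a)/L² = 17·12·(2·8-12)/20² = 51/25 kN·m
Superposition: R_A = 1728/125 kN, M_A = 4633/75 kN·m, R_B = 3272/125 kN, M_B = -1949/25 kN·m

R_A = 1728/125 kN, M_A = 4633/75 kN·m, R_B = 3272/125 kN, M_B = -1949/25 kN·m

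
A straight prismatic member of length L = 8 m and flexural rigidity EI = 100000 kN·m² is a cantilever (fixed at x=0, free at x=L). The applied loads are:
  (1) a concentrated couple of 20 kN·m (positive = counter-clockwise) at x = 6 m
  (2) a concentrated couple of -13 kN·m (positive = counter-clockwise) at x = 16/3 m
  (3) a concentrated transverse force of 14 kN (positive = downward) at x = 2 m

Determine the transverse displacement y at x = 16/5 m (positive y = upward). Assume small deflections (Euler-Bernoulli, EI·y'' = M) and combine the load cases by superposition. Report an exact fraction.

y(16/5) = -329/937500 m

Load 1 — applied couple M₀=20 kN·m at a=6 m (b=L-a=2):
  y_1 = M₀x²/(2EI)  [x≤a] = 20·(16/5)²/(2·100000) = 16/15625 m
Load 2 — applied couple M₀=-13 kN·m at a=16/3 m (b=L-a=8/3):
  y_2 = M₀x²/(2EI)  [x≤a] = (-13)·(16/5)²/(2·100000) = -52/78125 m
Load 3 — point force P=14 kN at a=2 m (b=L-a=6):
  y_3 = -Pa²(3x-a)/(6EI)  [x>a] = -14·2²·(3·(16/5)-2)/(6·100000) = -133/187500 m
Superposition: y = Σ y_i = -329/937500 m ≈ -0.000351 m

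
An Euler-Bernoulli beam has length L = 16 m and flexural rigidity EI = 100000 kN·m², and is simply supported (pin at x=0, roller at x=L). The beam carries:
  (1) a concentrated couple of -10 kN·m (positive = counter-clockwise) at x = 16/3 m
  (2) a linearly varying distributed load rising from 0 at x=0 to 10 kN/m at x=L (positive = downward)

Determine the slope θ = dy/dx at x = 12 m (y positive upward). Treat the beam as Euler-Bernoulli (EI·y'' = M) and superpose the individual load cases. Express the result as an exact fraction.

Load 1 — applied couple M₀=-10 kN·m at a=16/3 m (b=L-a=32/3):
  θ_1 = (M₀x²/(2L)-M₀(x-a)+C₁)/EI  [x>a] with C₁=M₀(3b²-L²)/(6L)=-80/9 = ((-10)·12²/(2·16)-(-10)·(12-(16/3))+(-80/9))/100000 = 23/180000 rad
Load 2 — triangular load w₀=10 kN/m (0→w₀ over full span):
  θ_2 = -w₀(7L⁴-30L²x²+15x⁴)/(360LEI) = -10·(7·16⁴-30·16²·12²+15·12⁴)/(360·16·100000) = 1313/225000 rad
Superposition: θ = Σ θ_i = 1789/300000 rad ≈ 0.005963 rad

θ(12) = 1789/300000 rad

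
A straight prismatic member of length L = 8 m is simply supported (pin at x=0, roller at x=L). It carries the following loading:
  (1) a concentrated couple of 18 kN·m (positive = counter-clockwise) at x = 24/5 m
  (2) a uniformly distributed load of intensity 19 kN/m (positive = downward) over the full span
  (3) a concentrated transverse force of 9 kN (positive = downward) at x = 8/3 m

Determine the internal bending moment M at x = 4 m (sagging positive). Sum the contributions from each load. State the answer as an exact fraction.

M(4) = 173 kN·m

Load 1 — applied couple M₀=18 kN·m at a=24/5 m (b=L-a=16/5):
  M_1 = M₀x/L  [x≤a] = 18·4/8 = 9 kN·m
Load 2 — uniform load w=19 kN/m over full span:
  M_2 = wx(L-x)/2 = 19·4·(8-4)/2 = 152 kN·m
Load 3 — point force P=9 kN at a=8/3 m (b=L-a=16/3):
  M_3 = Pa(L-x)/L  [x>a] = 9·(8/3)·(8-4)/8 = 12 kN·m
Superposition: M = Σ M_i = 173 kN·m ≈ 173.000000 kN·m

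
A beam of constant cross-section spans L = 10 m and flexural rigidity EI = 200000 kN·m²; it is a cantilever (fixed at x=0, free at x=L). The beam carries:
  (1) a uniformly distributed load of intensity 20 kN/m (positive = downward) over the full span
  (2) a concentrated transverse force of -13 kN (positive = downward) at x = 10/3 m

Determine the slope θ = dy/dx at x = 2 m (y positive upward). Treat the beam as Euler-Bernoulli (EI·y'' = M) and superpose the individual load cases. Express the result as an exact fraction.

θ(2) = -783/100000 rad

Load 1 — uniform load w=20 kN/m over full span:
  θ_1 = -wx(x²-3Lx+3L²)/(6EI) = -20·2·(2²-3·10·2+3·10²)/(6·200000) = -61/7500 rad
Load 2 — point force P=-13 kN at a=10/3 m (b=L-a=20/3):
  θ_2 = -Px(2a-x)/(2EI)  [x≤a] = -(-13)·2·(2·(10/3)-2)/(2·200000) = 91/300000 rad
Superposition: θ = Σ θ_i = -783/100000 rad ≈ -0.007830 rad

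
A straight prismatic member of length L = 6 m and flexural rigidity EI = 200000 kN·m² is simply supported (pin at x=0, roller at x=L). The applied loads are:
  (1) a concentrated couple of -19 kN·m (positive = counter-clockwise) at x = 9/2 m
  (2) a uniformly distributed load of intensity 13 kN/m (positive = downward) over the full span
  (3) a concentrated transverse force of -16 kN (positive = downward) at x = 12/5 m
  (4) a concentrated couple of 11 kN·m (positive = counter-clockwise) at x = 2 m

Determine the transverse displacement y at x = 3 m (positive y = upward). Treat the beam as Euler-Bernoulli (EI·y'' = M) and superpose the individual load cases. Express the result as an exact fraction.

y(3) = -211189/400000000 m

Load 1 — applied couple M₀=-19 kN·m at a=9/2 m (b=L-a=3/2):
  y_1 = (M₀x³/(6L)+C₁x)/EI  [x≤a] with C₁=M₀(3b²-L²)/(6L)=247/16 = ((-19)·3³/(6·6)+(247/16)·3)/200000 = 513/3200000 m
Load 2 — uniform load w=13 kN/m over full span:
  y_2 = -wx(L³-2Lx²+x³)/(24EI) = -13·3·(6³-2·6·3²+3³)/(24·200000) = -351/320000 m
Load 3 — point force P=-16 kN at a=12/5 m (b=L-a=18/5):
  y_3 = -Pa(L-x)(2Lx-a²-x²)/(6LEI)  [x>a] = -(-16)·(12/5)·(6-3)·(2·6·3-(12/5)²-3²)/(6·6·200000) = 531/1562500 m
Load 4 — applied couple M₀=11 kN·m at a=2 m (b=L-a=4):
  y_4 = (M₀x³/(6L)-M₀(x-a)²/2+C₁x)/EI  [x>a] with C₁=M₀(3b²-L²)/(6L)=11/3 = (11·3³/(6·6)-11·(3-2)²/2+(11/3)·3)/200000 = 11/160000 m
Superposition: y = Σ y_i = -211189/400000000 m ≈ -0.000528 m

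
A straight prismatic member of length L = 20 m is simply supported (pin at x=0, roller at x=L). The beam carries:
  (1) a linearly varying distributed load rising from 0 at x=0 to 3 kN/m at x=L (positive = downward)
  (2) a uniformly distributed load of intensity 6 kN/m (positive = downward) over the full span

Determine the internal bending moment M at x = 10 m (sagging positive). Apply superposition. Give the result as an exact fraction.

Load 1 — triangular load w₀=3 kN/m (0→w₀ over full span):
  M_1 = w₀Lx/6 - w₀x³/(6L) = 3·20·10/6 - 3·10³/(6·20) = 75 kN·m
Load 2 — uniform load w=6 kN/m over full span:
  M_2 = wx(L-x)/2 = 6·10·(20-10)/2 = 300 kN·m
Superposition: M = Σ M_i = 375 kN·m ≈ 375.000000 kN·m

M(10) = 375 kN·m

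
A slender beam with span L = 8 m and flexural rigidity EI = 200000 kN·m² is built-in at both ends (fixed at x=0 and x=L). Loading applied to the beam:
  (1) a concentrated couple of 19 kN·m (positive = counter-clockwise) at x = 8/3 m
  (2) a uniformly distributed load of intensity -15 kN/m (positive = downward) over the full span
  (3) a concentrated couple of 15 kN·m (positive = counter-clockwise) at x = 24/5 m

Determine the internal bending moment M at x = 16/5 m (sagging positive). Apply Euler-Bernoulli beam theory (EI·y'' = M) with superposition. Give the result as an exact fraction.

Load 1 — applied couple M₀=19 kN·m at a=8/3 m (b=L-a=16/3):
  M_1 = R_Ax - M_A - M₀  [x>a] with R_A=19/6, M_A=0 = (19/6)·(16/5) - 0 - 19 = -133/15 kN·m
Load 2 — uniform load w=-15 kN/m over full span:
  M_2 = wLx/2 - wL²/12 - wx²/2 = (-15)·8·(16/5)/2 - (-15)·8²/12 - (-15)·(16/5)²/2 = -176/5 kN·m
Load 3 — applied couple M₀=15 kN·m at a=24/5 m (b=L-a=16/5):
  M_3 = R_Ax - M_A  [x≤a] with R_A=27/10, M_A=24/5 = (27/10)·(16/5) - (24/5) = 96/25 kN·m
Superposition: M = Σ M_i = -3017/75 kN·m ≈ -40.226667 kN·m

M(16/5) = -3017/75 kN·m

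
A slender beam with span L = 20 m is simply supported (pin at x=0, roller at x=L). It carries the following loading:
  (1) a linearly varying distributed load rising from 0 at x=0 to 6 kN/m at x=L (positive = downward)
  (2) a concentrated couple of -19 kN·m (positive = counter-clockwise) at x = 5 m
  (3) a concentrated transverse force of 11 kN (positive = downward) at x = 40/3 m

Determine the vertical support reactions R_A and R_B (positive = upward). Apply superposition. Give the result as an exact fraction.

Load 1 — triangular load w₀=6 kN/m (0→w₀ over full span):
  R_A = w₀L/6 = 6·20/6 = 20 kN
  R_B = w₀L/3 = 6·20/3 = 40 kN
Load 2 — applied couple M₀=-19 kN·m at a=5 m (b=L-a=15):
  R_A = M₀/L = (-19)/20 = -19/20 kN
  R_B = -M₀/L = -(-19)/20 = 19/20 kN
Load 3 — point force P=11 kN at a=40/3 m (b=L-a=20/3):
  R_A = Pb/L = 11·(20/3)/20 = 11/3 kN
  R_B = Pa/L = 11·(40/3)/20 = 22/3 kN
Superposition: R_A = 1363/60 kN, R_B = 2897/60 kN

R_A = 1363/60 kN, R_B = 2897/60 kN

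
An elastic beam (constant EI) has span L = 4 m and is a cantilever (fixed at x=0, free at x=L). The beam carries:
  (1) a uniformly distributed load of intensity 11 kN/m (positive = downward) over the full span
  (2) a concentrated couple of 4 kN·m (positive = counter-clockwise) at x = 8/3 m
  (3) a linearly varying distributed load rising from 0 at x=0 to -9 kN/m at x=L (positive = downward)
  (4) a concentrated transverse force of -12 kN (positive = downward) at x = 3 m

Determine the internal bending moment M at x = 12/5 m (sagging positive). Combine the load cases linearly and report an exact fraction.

Load 1 — uniform load w=11 kN/m over full span:
  M_1 = -w(L-x)²/2 = -11·(4-(12/5))²/2 = -352/25 kN·m
Load 2 — applied couple M₀=4 kN·m at a=8/3 m (b=L-a=4/3):
  M_2 = M₀  [x≤a] = 4 = 4 kN·m
Load 3 — triangular load w₀=-9 kN/m (0→w₀ over full span):
  M_3 = w₀Lx/2 - w₀L²/3 - w₀x³/(6L) = (-9)·4·(12/5)/2 - (-9)·4²/3 - (-9)·(12/5)³/(6·4) = 1248/125 kN·m
Load 4 — point force P=-12 kN at a=3 m (b=L-a=1):
  M_4 = -P(a-x)  [x≤a] = -(-12)·(3-(12/5)) = 36/5 kN·m
Superposition: M = Σ M_i = 888/125 kN·m ≈ 7.104000 kN·m

M(12/5) = 888/125 kN·m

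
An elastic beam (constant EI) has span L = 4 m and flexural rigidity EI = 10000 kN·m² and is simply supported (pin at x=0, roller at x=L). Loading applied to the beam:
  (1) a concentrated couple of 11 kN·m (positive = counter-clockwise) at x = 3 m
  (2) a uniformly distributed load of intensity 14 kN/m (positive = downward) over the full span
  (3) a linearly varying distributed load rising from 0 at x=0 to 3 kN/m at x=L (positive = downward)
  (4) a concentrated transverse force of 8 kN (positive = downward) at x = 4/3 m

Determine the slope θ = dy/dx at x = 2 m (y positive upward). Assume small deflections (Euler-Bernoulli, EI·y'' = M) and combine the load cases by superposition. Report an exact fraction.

θ(2) = 959/32400000 rad

Load 1 — applied couple M₀=11 kN·m at a=3 m (b=L-a=1):
  θ_1 = (M₀x²/(2L)+C₁)/EI  [x≤a] with C₁=M₀(3b²-L²)/(6L)=-143/24 = (11·2²/(2·4)+(-143/24))/10000 = -11/240000 rad
Load 2 — uniform load w=14 kN/m over full span:
  θ_2 = -w(L³-6Lx²+4x³)/(24EI) = -14·(4³-6·4·2²+4·2³)/(24·10000) = 0 rad
Load 3 — triangular load w₀=3 kN/m (0→w₀ over full span):
  θ_3 = -w₀(7L⁴-30L²x²+15x⁴)/(360LEI) = -3·(7·4⁴-30·4²·2²+15·2⁴)/(360·4·10000) = -7/300000 rad
Load 4 — point force P=8 kN at a=4/3 m (b=L-a=8/3):
  θ_4 = -Pa(2L²-6Lx+3x²+a²)/(6LEI)  [x>a] = -8·(4/3)·(2·4²-6·4·2+3·2²+(4/3)²)/(6·4·10000) = 1/10125 rad
Superposition: θ = Σ θ_i = 959/32400000 rad ≈ 0.000030 rad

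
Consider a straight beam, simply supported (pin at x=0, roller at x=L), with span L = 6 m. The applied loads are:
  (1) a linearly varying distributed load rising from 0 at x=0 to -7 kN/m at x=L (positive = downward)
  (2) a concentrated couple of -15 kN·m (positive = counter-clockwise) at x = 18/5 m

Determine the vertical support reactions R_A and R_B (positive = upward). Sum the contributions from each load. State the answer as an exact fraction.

R_A = -19/2 kN, R_B = -23/2 kN

Load 1 — triangular load w₀=-7 kN/m (0→w₀ over full span):
  R_A = w₀L/6 = (-7)·6/6 = -7 kN
  R_B = w₀L/3 = (-7)·6/3 = -14 kN
Load 2 — applied couple M₀=-15 kN·m at a=18/5 m (b=L-a=12/5):
  R_A = M₀/L = (-15)/6 = -5/2 kN
  R_B = -M₀/L = -(-15)/6 = 5/2 kN
Superposition: R_A = -19/2 kN, R_B = -23/2 kN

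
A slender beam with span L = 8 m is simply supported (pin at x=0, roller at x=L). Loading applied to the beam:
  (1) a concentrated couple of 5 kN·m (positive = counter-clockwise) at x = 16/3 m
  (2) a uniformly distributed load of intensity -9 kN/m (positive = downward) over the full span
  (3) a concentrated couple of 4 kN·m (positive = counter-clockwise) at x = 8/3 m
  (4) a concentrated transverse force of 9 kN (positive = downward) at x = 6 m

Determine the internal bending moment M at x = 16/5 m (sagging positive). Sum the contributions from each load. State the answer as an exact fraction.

Load 1 — applied couple M₀=5 kN·m at a=16/3 m (b=L-a=8/3):
  M_1 = M₀x/L  [x≤a] = 5·(16/5)/8 = 2 kN·m
Load 2 — uniform load w=-9 kN/m over full span:
  M_2 = wx(L-x)/2 = (-9)·(16/5)·(8-(16/5))/2 = -1728/25 kN·m
Load 3 — applied couple M₀=4 kN·m at a=8/3 m (b=L-a=16/3):
  M_3 = M₀x/L - M₀  [x>a] = 4·(16/5)/8 - 4 = -12/5 kN·m
Load 4 — point force P=9 kN at a=6 m (b=L-a=2):
  M_4 = Pbx/L  [x≤a] = 9·2·(16/5)/8 = 36/5 kN·m
Superposition: M = Σ M_i = -1558/25 kN·m ≈ -62.320000 kN·m

M(16/5) = -1558/25 kN·m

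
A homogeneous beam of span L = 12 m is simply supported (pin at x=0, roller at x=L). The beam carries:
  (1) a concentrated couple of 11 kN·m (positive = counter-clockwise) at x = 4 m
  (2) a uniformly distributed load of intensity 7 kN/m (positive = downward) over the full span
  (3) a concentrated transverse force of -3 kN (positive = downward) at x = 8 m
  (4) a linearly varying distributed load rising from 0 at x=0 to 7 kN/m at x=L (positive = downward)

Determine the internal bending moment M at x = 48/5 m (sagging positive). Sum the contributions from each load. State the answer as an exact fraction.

Load 1 — applied couple M₀=11 kN·m at a=4 m (b=L-a=8):
  M_1 = M₀x/L - M₀  [x>a] = 11·(48/5)/12 - 11 = -11/5 kN·m
Load 2 — uniform load w=7 kN/m over full span:
  M_2 = wx(L-x)/2 = 7·(48/5)·(12-(48/5))/2 = 2016/25 kN·m
Load 3 — point force P=-3 kN at a=8 m (b=L-a=4):
  M_3 = Pa(L-x)/L  [x>a] = (-3)·8·(12-(48/5))/12 = -24/5 kN·m
Load 4 — triangular load w₀=7 kN/m (0→w₀ over full span):
  M_4 = w₀Lx/6 - w₀x³/(6L) = 7·12·(48/5)/6 - 7·(48/5)³/(6·12) = 6048/125 kN·m
Superposition: M = Σ M_i = 15253/125 kN·m ≈ 122.024000 kN·m

M(48/5) = 15253/125 kN·m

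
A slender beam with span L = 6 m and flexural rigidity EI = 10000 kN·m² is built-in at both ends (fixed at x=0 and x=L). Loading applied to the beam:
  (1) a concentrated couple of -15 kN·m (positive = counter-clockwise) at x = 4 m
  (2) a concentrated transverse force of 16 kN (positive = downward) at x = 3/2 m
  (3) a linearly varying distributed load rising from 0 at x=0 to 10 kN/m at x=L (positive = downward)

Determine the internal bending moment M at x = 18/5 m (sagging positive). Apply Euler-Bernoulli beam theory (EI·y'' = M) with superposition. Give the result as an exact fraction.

M(18/5) = 97/50 kN·m

Load 1 — applied couple M₀=-15 kN·m at a=4 m (b=L-a=2):
  M_1 = R_Ax - M_A  [x≤a] with R_A=-10/3, M_A=-5 = (-10/3)·(18/5) - (-5) = -7 kN·m
Load 2 — point force P=16 kN at a=3/2 m (b=L-a=9/2):
  M_2 = Pa²(a+3b)(L-x)/L³ - Pa²b/L²  [x>a] = 16·(3/2)²·((3/2)+3·(9/2))·(6-(18/5))/6³ - 16·(3/2)²·(9/2)/6² = 3/2 kN·m
Load 3 — triangular load w₀=10 kN/m (0→w₀ over full span):
  M_3 = 3w₀Lx/20 - w₀L²/30 - w₀x³/(6L) = 3·10·6·(18/5)/20 - 10·6²/30 - 10·(18/5)³/(6·6) = 186/25 kN·m
Superposition: M = Σ M_i = 97/50 kN·m ≈ 1.940000 kN·m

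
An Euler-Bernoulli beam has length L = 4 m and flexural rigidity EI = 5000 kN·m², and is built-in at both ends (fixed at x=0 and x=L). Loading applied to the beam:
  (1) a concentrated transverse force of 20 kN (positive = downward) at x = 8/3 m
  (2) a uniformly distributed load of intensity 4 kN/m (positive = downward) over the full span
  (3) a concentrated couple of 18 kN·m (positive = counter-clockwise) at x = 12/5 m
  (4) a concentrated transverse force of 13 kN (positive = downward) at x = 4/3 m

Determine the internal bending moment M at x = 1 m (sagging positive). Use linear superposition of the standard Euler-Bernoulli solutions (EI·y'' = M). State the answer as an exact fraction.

Load 1 — point force P=20 kN at a=8/3 m (b=L-a=4/3):
  M_1 = Pb²(3a+b)x/L³ - Pab²/L²  [x≤a] = 20·(4/3)²·(3·(8/3)+(4/3))·1/4³ - 20·(8/3)·(4/3)²/4² = -20/27 kN·m
Load 2 — uniform load w=4 kN/m over full span:
  M_2 = wLx/2 - wL²/12 - wx²/2 = 4·4·1/2 - 4·4²/12 - 4·1²/2 = 2/3 kN·m
Load 3 — applied couple M₀=18 kN·m at a=12/5 m (b=L-a=8/5):
  M_3 = R_Ax - M_A  [x≤a] with R_A=162/25, M_A=144/25 = (162/25)·1 - (144/25) = 18/25 kN·m
Load 4 — point force P=13 kN at a=4/3 m (b=L-a=8/3):
  M_4 = Pb²(3a+b)x/L³ - Pab²/L²  [x≤a] = 13·(8/3)²·(3·(4/3)+(8/3))·1/4³ - 13·(4/3)·(8/3)²/4² = 52/27 kN·m
Superposition: M = Σ M_i = 1736/675 kN·m ≈ 2.571852 kN·m

M(1) = 1736/675 kN·m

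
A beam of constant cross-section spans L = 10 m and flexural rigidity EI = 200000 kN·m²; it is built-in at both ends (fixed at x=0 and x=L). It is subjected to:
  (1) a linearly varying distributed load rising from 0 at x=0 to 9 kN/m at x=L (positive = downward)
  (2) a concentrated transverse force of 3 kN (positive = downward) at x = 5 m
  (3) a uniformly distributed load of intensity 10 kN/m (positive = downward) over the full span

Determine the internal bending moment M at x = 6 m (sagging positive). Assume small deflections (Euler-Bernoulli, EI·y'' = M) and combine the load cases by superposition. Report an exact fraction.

Load 1 — triangular load w₀=9 kN/m (0→w₀ over full span):
  M_1 = 3w₀Lx/20 - w₀L²/30 - w₀x³/(6L) = 3·9·10·6/20 - 9·10²/30 - 9·6³/(6·10) = 93/5 kN·m
Load 2 — point force P=3 kN at a=5 m (b=L-a=5):
  M_2 = Pa²(a+3b)(L-x)/L³ - Pa²b/L²  [x>a] = 3·5²·(5+3·5)·(10-6)/10³ - 3·5²·5/10² = 9/4 kN·m
Load 3 — uniform load w=10 kN/m over full span:
  M_3 = wLx/2 - wL²/12 - wx²/2 = 10·10·6/2 - 10·10²/12 - 10·6²/2 = 110/3 kN·m
Superposition: M = Σ M_i = 3451/60 kN·m ≈ 57.516667 kN·m

M(6) = 3451/60 kN·m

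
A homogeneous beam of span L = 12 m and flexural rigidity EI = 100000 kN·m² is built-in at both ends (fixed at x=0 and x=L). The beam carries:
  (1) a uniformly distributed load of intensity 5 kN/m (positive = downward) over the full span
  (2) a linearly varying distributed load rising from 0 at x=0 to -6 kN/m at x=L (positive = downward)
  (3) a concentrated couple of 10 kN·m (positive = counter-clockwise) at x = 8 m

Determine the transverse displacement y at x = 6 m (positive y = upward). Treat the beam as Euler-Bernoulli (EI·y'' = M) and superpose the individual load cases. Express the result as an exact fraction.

Load 1 — uniform load w=5 kN/m over full span:
  y_1 = -wx²(L-x)²/(24EI) = -5·6²·(12-6)²/(24·100000) = -27/10000 m
Load 2 — triangular load w₀=-6 kN/m (0→w₀ over full span):
  y_2 = -w₀x²(L-x)²(x+2L)/(120LEI) = -(-6)·6²·(12-6)²·(6+2·12)/(120·12·100000) = 81/50000 m
Load 3 — applied couple M₀=10 kN·m at a=8 m (b=L-a=4):
  y_3 = (R_Ax³/6 - M_Ax²/2)/EI  [x≤a] with R_A=10/9, M_A=10/3 = ((10/9)·6³/6 - (10/3)·6²/2)/100000 = -1/5000 m
Superposition: y = Σ y_i = -4/3125 m ≈ -0.001280 m

y(6) = -4/3125 m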